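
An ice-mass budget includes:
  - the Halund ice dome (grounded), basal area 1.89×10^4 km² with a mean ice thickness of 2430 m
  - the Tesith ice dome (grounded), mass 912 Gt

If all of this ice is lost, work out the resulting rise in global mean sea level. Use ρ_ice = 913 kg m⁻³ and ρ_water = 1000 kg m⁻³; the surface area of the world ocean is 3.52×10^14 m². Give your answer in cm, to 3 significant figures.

≈ 12.2 cm

Halund: ice volume = 1.89×10^4 km² × 2430 m = 4.593×10^4 km³; 4.593×10^4 × (913/1000) = 4.193×10^4 km³ of water.
Tesith: 912 Gt = 9.120×10^14 kg; dividing by ρ_w = 1000 kg m⁻³ gives 9.120×10^11 m³ of water.
Total added water ≈ 4.284×10^13 m³ over 3.52×10^14 m² → Δh = 0.122 m = 12.2 cm.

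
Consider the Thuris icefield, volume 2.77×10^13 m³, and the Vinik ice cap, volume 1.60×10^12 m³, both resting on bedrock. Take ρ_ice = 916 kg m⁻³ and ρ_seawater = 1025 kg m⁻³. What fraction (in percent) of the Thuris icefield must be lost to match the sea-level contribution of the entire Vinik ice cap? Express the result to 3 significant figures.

Equal sea-level rise means equal mass of meltwater, i.e. equal mass of ice lost.
Ice mass of Vinik: 1.466×10^15 kg; ice mass of Thuris: 2.537×10^16 kg.
Fraction required = 1.466×10^15 / 2.537×10^16 = 0.0578 → 5.78 %.

≈ 5.78 %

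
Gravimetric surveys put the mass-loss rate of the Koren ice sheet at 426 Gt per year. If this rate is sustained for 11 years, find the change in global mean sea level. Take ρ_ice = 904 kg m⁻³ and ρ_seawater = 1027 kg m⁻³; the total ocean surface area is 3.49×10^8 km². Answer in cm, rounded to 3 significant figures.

≈ 1.31 cm

Total mass lost = 426 Gt/yr × 11 yr = 4686 Gt = 4.686×10^15 kg.
ρ_w = 1027 kg m⁻³, so water volume = 4.686×10^15 / 1027 = 4.563×10^12 m³.
Δh = 4.563×10^12 / 3.49×10^14 = 0.0131 m = 1.31 cm.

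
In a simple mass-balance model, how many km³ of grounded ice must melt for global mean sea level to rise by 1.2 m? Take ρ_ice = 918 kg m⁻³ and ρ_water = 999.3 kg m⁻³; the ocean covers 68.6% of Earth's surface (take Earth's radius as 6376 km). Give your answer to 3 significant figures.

≈ 4.58×10^5 km³

Required water volume = Δh × A = 1.2 m × 3.50×10^14 m² = 4.205×10^14 m³ = 4.205×10^5 km³.
Ice volume = water volume × ρ_w/ρ_ice = 4.205×10^5 × 999.3/918 = 4.58×10^5 km³.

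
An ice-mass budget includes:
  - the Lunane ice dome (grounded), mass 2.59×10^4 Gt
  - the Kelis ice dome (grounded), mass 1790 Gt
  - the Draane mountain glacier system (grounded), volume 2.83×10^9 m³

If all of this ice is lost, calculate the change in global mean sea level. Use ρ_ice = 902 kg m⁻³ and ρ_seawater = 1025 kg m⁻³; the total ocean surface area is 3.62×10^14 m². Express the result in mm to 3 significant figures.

Lunane: 2.59×10^4 Gt = 2.590×10^16 kg; dividing by ρ_w = 1025 kg m⁻³ gives 2.527×10^13 m³ of water.
Kelis: 1790 Gt = 1.790×10^15 kg; dividing by ρ_w = 1025 kg m⁻³ gives 1.746×10^12 m³ of water.
Draane: 2.83×10^9 m³ × (902/1025) = 2.490×10^9 m³ of water.
Total added water ≈ 2.702×10^13 m³ over 3.62×10^14 m² → Δh = 0.0746 m = 74.6 mm.

≈ 74.6 mm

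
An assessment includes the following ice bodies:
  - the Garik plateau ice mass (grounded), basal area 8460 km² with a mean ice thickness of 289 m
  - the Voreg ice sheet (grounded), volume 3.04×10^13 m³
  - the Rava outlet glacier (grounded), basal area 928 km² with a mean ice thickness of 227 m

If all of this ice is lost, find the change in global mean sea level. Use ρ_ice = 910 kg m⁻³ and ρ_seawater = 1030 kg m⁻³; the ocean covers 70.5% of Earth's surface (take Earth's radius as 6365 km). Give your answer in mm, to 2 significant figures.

Garik: ice volume = 8460 km² × 289 m = 2445 km³; 2445 × (910/1030) = 2160 km³ of water.
Voreg: 3.04×10^13 m³ × (910/1030) = 2.686×10^13 m³ of water.
Rava: ice volume = 928 km² × 227 m = 210.7 km³; 210.7 × (910/1030) = 186.1 km³ of water.
Total added water ≈ 2.920×10^13 m³ over 3.59×10^14 m² → Δh = 0.0814 m = 81 mm.

≈ 81 mm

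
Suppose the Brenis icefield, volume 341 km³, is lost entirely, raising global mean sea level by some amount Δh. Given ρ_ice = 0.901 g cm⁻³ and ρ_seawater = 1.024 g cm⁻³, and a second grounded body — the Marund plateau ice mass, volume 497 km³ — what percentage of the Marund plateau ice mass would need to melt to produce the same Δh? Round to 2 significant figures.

≈ 69 %

Equal sea-level rise means equal mass of meltwater, i.e. equal mass of ice lost.
Ice mass of Brenis: 3.072×10^14 kg; ice mass of Marund: 4.478×10^14 kg.
Fraction required = 3.072×10^14 / 4.478×10^14 = 0.686 → 69 %.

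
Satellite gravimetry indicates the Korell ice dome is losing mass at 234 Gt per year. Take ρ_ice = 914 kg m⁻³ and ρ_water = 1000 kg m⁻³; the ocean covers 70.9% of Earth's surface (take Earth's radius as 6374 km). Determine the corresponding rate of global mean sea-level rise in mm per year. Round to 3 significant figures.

≈ 0.646 mm/yr

ρ_w = 1000 kg m⁻³. Annual water volume added = 234 Gt / ρ_w = 2.340×10^14 kg / 1000 kg m⁻³ = 2.340×10^11 m³.
Δh per year = 2.340×10^11 / 3.62×10^14 = 6.46×10^-4 m = 0.646 mm.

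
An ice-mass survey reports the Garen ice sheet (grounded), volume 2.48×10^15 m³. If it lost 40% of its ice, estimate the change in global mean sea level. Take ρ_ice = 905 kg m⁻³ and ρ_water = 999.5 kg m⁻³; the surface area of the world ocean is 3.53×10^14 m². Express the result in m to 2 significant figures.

Garen: 0.4 × 2.48×10^15 m³ × (905/999.5) = 8.982×10^14 m³ of water.
Spread over 3.53×10^14 m² of ocean, Δh = 8.982×10^14 / 3.53×10^14 = 2.54 m.

≈ 2.5 m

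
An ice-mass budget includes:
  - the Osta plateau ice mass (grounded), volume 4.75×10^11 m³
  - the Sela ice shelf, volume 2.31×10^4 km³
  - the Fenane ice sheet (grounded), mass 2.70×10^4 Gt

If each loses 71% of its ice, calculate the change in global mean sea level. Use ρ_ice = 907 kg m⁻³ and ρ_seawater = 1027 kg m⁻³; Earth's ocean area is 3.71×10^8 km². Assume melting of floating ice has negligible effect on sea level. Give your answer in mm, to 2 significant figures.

Osta: 0.71 × 4.75×10^11 m³ × (907/1027) = 2.978×10^11 m³ of water.
The Sela ice shelf is floating and already displaces its own weight of water, so its melt adds essentially nothing to sea level.
Fenane: 0.71 × 2.70×10^4 Gt = 1.917×10^16 kg; dividing by ρ_w = 1027 kg m⁻³ gives 1.867×10^13 m³ of water.
Total added water ≈ 1.896×10^13 m³ over 3.71×10^14 m² → Δh = 0.0511 m = 51 mm.

≈ 51 mm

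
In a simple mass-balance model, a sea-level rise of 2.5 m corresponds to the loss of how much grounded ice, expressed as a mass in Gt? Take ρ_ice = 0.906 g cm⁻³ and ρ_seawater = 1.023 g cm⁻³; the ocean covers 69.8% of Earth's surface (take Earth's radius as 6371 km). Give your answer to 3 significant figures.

≈ 9.11×10^5 Gt

Required water volume = Δh × A = 2.5 m × 3.56×10^14 m² = 8.901×10^14 m³.
ρ_w = 1.023 g cm⁻³ = 1023 kg m⁻³, so the mass of water = 8.901×10^14 m³ × 1023 kg m⁻³ = 9.105×10^17 kg = 9.11×10^5 Gt (and the same mass of ice, by conservation).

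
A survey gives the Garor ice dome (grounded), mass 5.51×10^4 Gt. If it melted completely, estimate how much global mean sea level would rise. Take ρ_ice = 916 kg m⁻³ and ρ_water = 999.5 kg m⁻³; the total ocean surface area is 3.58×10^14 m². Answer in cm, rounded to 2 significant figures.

Garor: 5.51×10^4 Gt = 5.510×10^16 kg; dividing by ρ_w = 999.5 kg m⁻³ gives 5.513×10^13 m³ of water.
Spread over 3.58×10^14 m² of ocean, Δh = 5.513×10^13 / 3.58×10^14 = 0.154 m = 15 cm.

≈ 15 cm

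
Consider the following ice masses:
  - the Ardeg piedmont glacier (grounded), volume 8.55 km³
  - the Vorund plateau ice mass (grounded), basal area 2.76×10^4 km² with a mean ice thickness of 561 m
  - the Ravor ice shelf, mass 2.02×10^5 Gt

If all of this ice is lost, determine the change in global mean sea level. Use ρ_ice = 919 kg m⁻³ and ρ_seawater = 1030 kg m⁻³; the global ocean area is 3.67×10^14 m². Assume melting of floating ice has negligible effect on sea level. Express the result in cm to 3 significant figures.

≈ 3.77 cm

Ardeg: 8.55 km³ × (919/1030) = 7.629 km³ of water.
Vorund: ice volume = 2.76×10^4 km² × 561 m = 1.548×10^4 km³; 1.548×10^4 × (919/1030) = 1.381×10^4 km³ of water.
The Ravor ice shelf is floating and already displaces its own weight of water, so its melt adds essentially nothing to sea level.
Total added water ≈ 1.382×10^13 m³ over 3.67×10^14 m² → Δh = 0.0377 m = 3.77 cm.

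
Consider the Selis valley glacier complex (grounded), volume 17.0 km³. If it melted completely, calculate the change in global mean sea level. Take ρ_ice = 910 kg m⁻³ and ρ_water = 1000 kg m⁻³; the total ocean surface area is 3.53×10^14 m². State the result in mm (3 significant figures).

≈ 0.0438 mm

Selis: 17.0 km³ × (910/1000) = 15.47 km³ of water.
Spread over 3.53×10^14 m² of ocean, Δh = 1.547×10^10 / 3.53×10^14 = 4.38×10^-5 m = 0.0438 mm.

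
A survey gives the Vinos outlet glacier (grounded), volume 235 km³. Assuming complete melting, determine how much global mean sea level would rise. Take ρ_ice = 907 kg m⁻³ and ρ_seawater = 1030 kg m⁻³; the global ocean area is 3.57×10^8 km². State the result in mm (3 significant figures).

≈ 0.580 mm

Vinos: 235 km³ × (907/1030) = 206.9 km³ of water.
Spread over 3.57×10^14 m² of ocean, Δh = 2.069×10^11 / 3.57×10^14 = 5.80×10^-4 m = 0.580 mm.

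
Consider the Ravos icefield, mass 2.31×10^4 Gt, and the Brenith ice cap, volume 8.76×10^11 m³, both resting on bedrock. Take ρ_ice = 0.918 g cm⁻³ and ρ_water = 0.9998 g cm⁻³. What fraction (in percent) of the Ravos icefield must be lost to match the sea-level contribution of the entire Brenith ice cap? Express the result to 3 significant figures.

≈ 3.48 %

Equal sea-level rise means equal mass of meltwater, i.e. equal mass of ice lost.
Ice mass of Brenith: 8.042×10^14 kg; ice mass of Ravos: 2.310×10^16 kg.
Fraction required = 8.042×10^14 / 2.310×10^16 = 0.0348 → 3.48 %.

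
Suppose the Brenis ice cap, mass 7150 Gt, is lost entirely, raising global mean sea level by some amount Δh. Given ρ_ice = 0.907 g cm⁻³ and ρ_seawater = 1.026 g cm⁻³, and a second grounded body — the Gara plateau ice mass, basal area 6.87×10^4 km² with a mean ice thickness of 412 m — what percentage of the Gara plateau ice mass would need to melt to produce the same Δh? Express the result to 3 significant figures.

≈ 27.9 %

Equal sea-level rise means equal mass of meltwater, i.e. equal mass of ice lost.
Ice mass of Brenis: 7.150×10^15 kg; ice mass of Gara: 2.567×10^16 kg.
Fraction required = 7.150×10^15 / 2.567×10^16 = 0.279 → 27.9 %.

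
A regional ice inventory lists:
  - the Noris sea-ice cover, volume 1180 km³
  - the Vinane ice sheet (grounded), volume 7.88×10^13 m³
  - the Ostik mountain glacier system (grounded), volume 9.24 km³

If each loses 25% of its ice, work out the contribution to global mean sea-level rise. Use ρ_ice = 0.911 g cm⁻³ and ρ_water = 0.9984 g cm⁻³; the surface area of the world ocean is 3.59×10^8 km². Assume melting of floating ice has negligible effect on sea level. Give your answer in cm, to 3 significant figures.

The Noris sea-ice cover is floating and already displaces its own weight of water, so its melt adds essentially nothing to sea level.
Vinane: 0.25 × 7.88×10^13 m³ × (911/998.4) = 1.798×10^13 m³ of water.
Ostik: 0.25 × 9.24 km³ × (911/998.4) = 2.108 km³ of water.
Total added water ≈ 1.798×10^13 m³ over 3.59×10^14 m² → Δh = 0.0501 m = 5.01 cm.

≈ 5.01 cm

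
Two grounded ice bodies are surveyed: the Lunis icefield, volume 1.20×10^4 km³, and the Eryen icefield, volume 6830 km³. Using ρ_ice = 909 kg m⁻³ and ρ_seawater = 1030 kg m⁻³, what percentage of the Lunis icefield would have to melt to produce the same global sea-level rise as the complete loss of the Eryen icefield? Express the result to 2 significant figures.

≈ 57 %

Equal sea-level rise means equal mass of meltwater, i.e. equal mass of ice lost.
Ice mass of Eryen: 6.208×10^15 kg; ice mass of Lunis: 1.091×10^16 kg.
Fraction required = 6.208×10^15 / 1.091×10^16 = 0.569 → 57 %.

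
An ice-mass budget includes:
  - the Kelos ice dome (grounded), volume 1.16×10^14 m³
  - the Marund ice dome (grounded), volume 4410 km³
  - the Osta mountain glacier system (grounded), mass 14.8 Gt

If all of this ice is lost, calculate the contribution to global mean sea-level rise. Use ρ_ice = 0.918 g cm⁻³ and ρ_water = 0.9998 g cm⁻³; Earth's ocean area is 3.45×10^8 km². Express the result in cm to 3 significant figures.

≈ 32.1 cm

Kelos: 1.16×10^14 m³ × (918/999.8) = 1.065×10^14 m³ of water.
Marund: 4410 km³ × (918/999.8) = 4049 km³ of water.
Osta: 14.8 Gt = 1.480×10^13 kg; dividing by ρ_w = 0.9998 g cm⁻³ = 999.8 kg m⁻³ gives 1.480×10^10 m³ of water.
Total added water ≈ 1.106×10^14 m³ over 3.45×10^14 m² → Δh = 0.321 m = 32.1 cm.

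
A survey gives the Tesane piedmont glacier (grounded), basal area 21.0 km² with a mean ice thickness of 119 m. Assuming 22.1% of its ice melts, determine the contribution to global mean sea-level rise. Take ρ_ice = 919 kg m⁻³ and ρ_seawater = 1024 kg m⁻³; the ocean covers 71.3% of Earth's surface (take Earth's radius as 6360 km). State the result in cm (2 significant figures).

Tesane: ice volume = 21.0 km² × 119 m = 2.499 km³; 0.221 × 2.499 × (919/1024) = 0.4956 km³ of water.
Spread over 3.62×10^14 m² of ocean, Δh = 4.956×10^8 / 3.62×10^14 = 1.37×10^-6 m = 1.4×10^-4 cm.

≈ 1.4×10^-4 cm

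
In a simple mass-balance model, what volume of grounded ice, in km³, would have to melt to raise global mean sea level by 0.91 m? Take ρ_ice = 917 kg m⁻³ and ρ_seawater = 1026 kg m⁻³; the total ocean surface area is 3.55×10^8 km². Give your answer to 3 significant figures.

≈ 3.61×10^5 km³

Required water volume = Δh × A = 0.91 m × 3.55×10^14 m² = 3.230×10^14 m³ = 3.230×10^5 km³.
Ice volume = water volume × ρ_w/ρ_ice = 3.230×10^5 × 1026/917 = 3.61×10^5 km³.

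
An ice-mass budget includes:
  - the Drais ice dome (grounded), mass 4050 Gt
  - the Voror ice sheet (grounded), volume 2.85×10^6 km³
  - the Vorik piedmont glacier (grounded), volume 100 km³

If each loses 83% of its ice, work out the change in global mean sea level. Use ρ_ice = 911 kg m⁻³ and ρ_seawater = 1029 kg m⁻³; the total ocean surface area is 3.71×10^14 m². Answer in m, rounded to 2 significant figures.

Drais: 0.83 × 4050 Gt = 3.362×10^15 kg; dividing by ρ_w = 1029 kg m⁻³ gives 3.267×10^12 m³ of water.
Voror: 0.83 × 2.85×10^6 km³ × (911/1029) = 2.094×10^6 km³ of water.
Vorik: 0.83 × 100 km³ × (911/1029) = 73.48 km³ of water.
Total added water ≈ 2.098×10^15 m³ over 3.71×10^14 m² → Δh = 5.65 m.

≈ 5.7 m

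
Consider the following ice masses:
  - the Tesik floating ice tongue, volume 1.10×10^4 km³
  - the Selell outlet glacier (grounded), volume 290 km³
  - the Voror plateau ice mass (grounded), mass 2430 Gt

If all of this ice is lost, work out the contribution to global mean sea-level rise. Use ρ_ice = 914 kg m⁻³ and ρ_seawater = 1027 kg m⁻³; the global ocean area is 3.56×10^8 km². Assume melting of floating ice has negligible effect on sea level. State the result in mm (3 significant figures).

The Tesik floating ice tongue is floating and already displaces its own weight of water, so its melt adds essentially nothing to sea level.
Selell: 290 km³ × (914/1027) = 258.1 km³ of water.
Voror: 2430 Gt = 2.430×10^15 kg; dividing by ρ_w = 1027 kg m⁻³ gives 2.366×10^12 m³ of water.
Total added water ≈ 2.624×10^12 m³ over 3.56×10^14 m² → Δh = 7.37×10^-3 m = 7.37 mm.

≈ 7.37 mm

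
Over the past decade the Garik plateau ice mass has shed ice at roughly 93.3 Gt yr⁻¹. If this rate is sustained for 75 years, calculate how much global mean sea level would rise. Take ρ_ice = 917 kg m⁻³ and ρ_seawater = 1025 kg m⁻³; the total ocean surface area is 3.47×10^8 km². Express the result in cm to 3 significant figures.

Total mass lost = 93.3 Gt/yr × 75 yr = 6998 Gt = 6.998×10^15 kg.
ρ_w = 1025 kg m⁻³, so water volume = 6.998×10^15 / 1025 = 6.827×10^12 m³.
Δh = 6.827×10^12 / 3.47×10^14 = 0.0197 m = 1.97 cm.

≈ 1.97 cm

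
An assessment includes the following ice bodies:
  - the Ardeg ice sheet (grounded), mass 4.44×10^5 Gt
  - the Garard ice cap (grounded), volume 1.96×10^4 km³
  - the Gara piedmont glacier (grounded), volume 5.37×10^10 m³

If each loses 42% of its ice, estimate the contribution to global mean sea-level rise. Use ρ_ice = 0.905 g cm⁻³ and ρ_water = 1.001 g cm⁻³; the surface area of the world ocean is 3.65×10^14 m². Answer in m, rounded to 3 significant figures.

≈ 0.531 m

Ardeg: 0.42 × 4.44×10^5 Gt = 1.865×10^17 kg; dividing by ρ_w = 1.001 g cm⁻³ = 1001 kg m⁻³ gives 1.863×10^14 m³ of water.
Garard: 0.42 × 1.96×10^4 km³ × (905/1001) = 7443 km³ of water.
Gara: 0.42 × 5.37×10^10 m³ × (905/1001) = 2.039×10^10 m³ of water.
Total added water ≈ 1.938×10^14 m³ over 3.65×10^14 m² → Δh = 0.531 m.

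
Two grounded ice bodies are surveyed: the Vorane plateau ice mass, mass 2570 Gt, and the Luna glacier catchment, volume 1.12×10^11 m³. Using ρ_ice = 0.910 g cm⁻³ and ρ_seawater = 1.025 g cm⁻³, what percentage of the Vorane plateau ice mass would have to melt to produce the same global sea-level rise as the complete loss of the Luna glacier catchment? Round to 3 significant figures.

Equal sea-level rise means equal mass of meltwater, i.e. equal mass of ice lost.
Ice mass of Luna: 1.019×10^14 kg; ice mass of Vorane: 2.570×10^15 kg.
Fraction required = 1.019×10^14 / 2.570×10^15 = 0.0397 → 3.97 %.

≈ 3.97 %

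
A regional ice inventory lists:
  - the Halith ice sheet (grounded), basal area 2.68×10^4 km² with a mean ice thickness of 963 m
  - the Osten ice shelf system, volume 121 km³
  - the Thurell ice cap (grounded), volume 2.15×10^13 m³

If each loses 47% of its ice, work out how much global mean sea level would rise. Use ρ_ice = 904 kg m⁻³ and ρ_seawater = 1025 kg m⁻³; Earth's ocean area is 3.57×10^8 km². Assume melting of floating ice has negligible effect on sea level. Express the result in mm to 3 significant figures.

≈ 54.9 mm

Halith: ice volume = 2.68×10^4 km² × 963 m = 2.581×10^4 km³; 0.47 × 2.581×10^4 × (904/1025) = 1.070×10^4 km³ of water.
The Osten ice shelf system is floating and already displaces its own weight of water, so its melt adds essentially nothing to sea level.
Thurell: 0.47 × 2.15×10^13 m³ × (904/1025) = 8.912×10^12 m³ of water.
Total added water ≈ 1.961×10^13 m³ over 3.57×10^14 m² → Δh = 0.0549 m = 54.9 mm.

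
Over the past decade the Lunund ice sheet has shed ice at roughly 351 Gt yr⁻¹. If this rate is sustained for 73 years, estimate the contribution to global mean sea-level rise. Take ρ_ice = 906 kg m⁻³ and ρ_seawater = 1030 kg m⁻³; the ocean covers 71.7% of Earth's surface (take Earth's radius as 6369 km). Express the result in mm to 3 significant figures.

≈ 68.1 mm

Total mass lost = 351 Gt/yr × 73 yr = 2.562×10^4 Gt = 2.562×10^16 kg.
ρ_w = 1030 kg m⁻³, so water volume = 2.562×10^16 / 1030 = 2.488×10^13 m³.
Δh = 2.488×10^13 / 3.65×10^14 = 0.0681 m = 68.1 mm.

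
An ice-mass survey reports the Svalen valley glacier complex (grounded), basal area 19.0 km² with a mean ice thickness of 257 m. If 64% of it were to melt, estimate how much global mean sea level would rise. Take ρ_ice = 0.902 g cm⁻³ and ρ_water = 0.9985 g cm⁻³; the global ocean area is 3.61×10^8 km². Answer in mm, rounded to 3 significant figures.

≈ 7.82×10^-3 mm

Svalen: ice volume = 19.0 km² × 257 m = 4.883 km³; 0.64 × 4.883 × (902/998.5) = 2.823 km³ of water.
Spread over 3.61×10^14 m² of ocean, Δh = 2.823×10^9 / 3.61×10^14 = 7.82×10^-6 m = 7.82×10^-3 mm.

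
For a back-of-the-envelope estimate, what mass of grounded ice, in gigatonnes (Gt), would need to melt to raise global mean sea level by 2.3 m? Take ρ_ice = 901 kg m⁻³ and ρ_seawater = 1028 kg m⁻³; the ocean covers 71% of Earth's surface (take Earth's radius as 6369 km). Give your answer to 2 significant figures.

Required water volume = Δh × A = 2.3 m × 3.62×10^14 m² = 8.324×10^14 m³.
ρ_w = 1028 kg m⁻³, so the mass of water = 8.324×10^14 m³ × 1028 kg m⁻³ = 8.557×10^17 kg = 8.6×10^5 Gt (and the same mass of ice, by conservation).

≈ 8.6×10^5 Gt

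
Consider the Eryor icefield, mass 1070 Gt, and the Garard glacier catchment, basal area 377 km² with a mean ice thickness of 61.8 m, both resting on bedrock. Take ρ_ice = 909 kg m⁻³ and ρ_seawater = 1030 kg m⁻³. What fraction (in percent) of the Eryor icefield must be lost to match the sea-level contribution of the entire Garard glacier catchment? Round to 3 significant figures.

Equal sea-level rise means equal mass of meltwater, i.e. equal mass of ice lost.
Ice mass of Garard: 2.118×10^13 kg; ice mass of Eryor: 1.070×10^15 kg.
Fraction required = 2.118×10^13 / 1.070×10^15 = 0.0198 → 1.98 %.

≈ 1.98 %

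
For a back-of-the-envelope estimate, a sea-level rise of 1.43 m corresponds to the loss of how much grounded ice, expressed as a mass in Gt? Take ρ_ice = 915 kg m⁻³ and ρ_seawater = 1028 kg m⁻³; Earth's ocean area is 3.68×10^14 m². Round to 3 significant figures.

≈ 5.41×10^5 Gt

Required water volume = Δh × A = 1.43 m × 3.68×10^14 m² = 5.262×10^14 m³.
ρ_w = 1028 kg m⁻³, so the mass of water = 5.262×10^14 m³ × 1028 kg m⁻³ = 5.410×10^17 kg = 5.41×10^5 Gt (and the same mass of ice, by conservation).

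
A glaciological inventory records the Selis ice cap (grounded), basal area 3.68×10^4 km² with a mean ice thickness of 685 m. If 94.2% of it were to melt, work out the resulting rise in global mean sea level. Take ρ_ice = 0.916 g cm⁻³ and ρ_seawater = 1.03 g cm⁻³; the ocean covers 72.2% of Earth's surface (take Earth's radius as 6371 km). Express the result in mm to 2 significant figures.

Selis: ice volume = 3.68×10^4 km² × 685 m = 2.521×10^4 km³; 0.942 × 2.521×10^4 × (916/1030) = 2.112×10^4 km³ of water.
Spread over 3.68×10^14 m² of ocean, Δh = 2.112×10^13 / 3.68×10^14 = 0.0573 m = 57 mm.

≈ 57 mm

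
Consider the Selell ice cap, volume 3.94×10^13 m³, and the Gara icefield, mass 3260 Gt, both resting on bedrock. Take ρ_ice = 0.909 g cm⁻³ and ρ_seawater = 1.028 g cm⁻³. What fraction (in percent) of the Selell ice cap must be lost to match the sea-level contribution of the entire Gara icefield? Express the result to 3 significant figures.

≈ 9.10 %

Equal sea-level rise means equal mass of meltwater, i.e. equal mass of ice lost.
Ice mass of Gara: 3.260×10^15 kg; ice mass of Selell: 3.581×10^16 kg.
Fraction required = 3.260×10^15 / 3.581×10^16 = 0.0910 → 9.10 %.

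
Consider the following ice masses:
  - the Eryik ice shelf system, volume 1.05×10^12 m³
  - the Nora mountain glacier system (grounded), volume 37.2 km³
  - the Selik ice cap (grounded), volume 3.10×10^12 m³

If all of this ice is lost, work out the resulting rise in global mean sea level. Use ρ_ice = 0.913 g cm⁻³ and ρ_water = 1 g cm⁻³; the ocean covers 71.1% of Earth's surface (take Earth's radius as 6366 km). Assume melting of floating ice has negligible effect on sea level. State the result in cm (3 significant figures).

The Eryik ice shelf system is floating and already displaces its own weight of water, so its melt adds essentially nothing to sea level.
Nora: 37.2 km³ × (913/1000) = 33.96 km³ of water.
Selik: 3.10×10^12 m³ × (913/1000) = 2.830×10^12 m³ of water.
Total added water ≈ 2.864×10^12 m³ over 3.62×10^14 m² → Δh = 7.91×10^-3 m = 0.791 cm.

≈ 0.791 cm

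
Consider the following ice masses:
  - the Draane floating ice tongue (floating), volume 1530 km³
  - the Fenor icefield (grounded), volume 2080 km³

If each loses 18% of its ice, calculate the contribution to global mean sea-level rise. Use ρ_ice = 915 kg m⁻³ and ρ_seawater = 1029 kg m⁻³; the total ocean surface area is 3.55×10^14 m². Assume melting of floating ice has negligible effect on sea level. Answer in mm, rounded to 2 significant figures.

The Draane floating ice tongue is floating and already displaces its own weight of water, so its melt adds essentially nothing to sea level.
Fenor: 0.18 × 2080 km³ × (915/1029) = 332.9 km³ of water.
Total added water ≈ 3.329×10^11 m³ over 3.55×10^14 m² → Δh = 9.38×10^-4 m = 0.94 mm.

≈ 0.94 mm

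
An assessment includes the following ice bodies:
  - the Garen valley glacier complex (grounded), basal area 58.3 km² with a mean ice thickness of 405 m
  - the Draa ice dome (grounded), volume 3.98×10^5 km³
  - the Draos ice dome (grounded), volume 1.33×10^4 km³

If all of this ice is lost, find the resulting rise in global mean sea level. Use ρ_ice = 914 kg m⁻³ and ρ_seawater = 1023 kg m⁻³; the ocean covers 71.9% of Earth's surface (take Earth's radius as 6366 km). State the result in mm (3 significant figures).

Garen: ice volume = 58.3 km² × 405 m = 23.61 km³; 23.61 × (914/1023) = 21.10 km³ of water.
Draa: 3.98×10^5 km³ × (914/1023) = 3.556×10^5 km³ of water.
Draos: 1.33×10^4 km³ × (914/1023) = 1.188×10^4 km³ of water.
Total added water ≈ 3.675×10^14 m³ over 3.66×10^14 m² → Δh = 1.00 m = 1000 mm.

≈ 1000 mm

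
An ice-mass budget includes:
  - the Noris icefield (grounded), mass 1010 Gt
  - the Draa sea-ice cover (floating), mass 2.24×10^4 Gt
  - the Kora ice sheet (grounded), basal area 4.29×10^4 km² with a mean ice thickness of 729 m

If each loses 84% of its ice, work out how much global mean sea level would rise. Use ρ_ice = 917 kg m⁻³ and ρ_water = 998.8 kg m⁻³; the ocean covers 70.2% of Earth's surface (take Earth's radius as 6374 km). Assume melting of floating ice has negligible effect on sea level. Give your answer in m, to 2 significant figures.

≈ 0.070 m

Noris: 0.84 × 1010 Gt = 8.484×10^14 kg; dividing by ρ_w = 998.8 kg m⁻³ gives 8.494×10^11 m³ of water.
The Draa sea-ice cover is floating and already displaces its own weight of water, so its melt adds essentially nothing to sea level.
Kora: ice volume = 4.29×10^4 km² × 729 m = 3.127×10^4 km³; 0.84 × 3.127×10^4 × (917/998.8) = 2.412×10^4 km³ of water.
Total added water ≈ 2.497×10^13 m³ over 3.58×10^14 m² → Δh = 0.0697 m.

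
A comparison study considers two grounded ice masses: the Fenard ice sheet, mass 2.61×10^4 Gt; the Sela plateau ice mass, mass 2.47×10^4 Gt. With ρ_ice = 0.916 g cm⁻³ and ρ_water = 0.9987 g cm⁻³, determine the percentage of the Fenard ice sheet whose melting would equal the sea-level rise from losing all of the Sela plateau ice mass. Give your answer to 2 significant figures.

≈ 95 %

Equal sea-level rise means equal mass of meltwater, i.e. equal mass of ice lost.
Ice mass of Sela: 2.470×10^16 kg; ice mass of Fenard: 2.610×10^16 kg.
Fraction required = 2.470×10^16 / 2.610×10^16 = 0.946 → 95 %.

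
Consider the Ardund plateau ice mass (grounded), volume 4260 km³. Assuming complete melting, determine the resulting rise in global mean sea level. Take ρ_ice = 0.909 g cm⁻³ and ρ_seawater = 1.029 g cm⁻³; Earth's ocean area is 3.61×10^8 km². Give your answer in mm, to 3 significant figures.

Ardund: 4260 km³ × (909/1029) = 3763 km³ of water.
Spread over 3.61×10^14 m² of ocean, Δh = 3.763×10^12 / 3.61×10^14 = 0.0104 m = 10.4 mm.

≈ 10.4 mm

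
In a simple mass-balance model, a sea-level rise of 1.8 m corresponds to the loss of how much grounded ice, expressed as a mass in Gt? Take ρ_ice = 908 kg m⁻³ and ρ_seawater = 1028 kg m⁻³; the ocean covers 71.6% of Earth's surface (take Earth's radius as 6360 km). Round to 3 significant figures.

Required water volume = Δh × A = 1.8 m × 3.64×10^14 m² = 6.551×10^14 m³.
ρ_w = 1028 kg m⁻³, so the mass of water = 6.551×10^14 m³ × 1028 kg m⁻³ = 6.734×10^17 kg = 6.73×10^5 Gt (and the same mass of ice, by conservation).

≈ 6.73×10^5 Gt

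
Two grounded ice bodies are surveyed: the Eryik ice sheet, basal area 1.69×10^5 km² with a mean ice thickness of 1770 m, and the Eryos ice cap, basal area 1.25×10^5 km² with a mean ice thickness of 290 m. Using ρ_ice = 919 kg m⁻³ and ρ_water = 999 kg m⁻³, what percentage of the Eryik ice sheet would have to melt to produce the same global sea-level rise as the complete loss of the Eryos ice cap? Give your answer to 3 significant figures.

Equal sea-level rise means equal mass of meltwater, i.e. equal mass of ice lost.
Ice mass of Eryos: 3.331×10^16 kg; ice mass of Eryik: 2.749×10^17 kg.
Fraction required = 3.331×10^16 / 2.749×10^17 = 0.121 → 12.1 %.

≈ 12.1 %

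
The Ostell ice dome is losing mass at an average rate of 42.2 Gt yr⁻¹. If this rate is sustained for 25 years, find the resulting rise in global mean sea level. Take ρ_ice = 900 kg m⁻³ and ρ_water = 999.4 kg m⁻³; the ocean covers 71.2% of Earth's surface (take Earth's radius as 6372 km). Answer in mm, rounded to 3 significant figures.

≈ 2.91 mm

Total mass lost = 42.2 Gt/yr × 25 yr = 1055 Gt = 1.055×10^15 kg.
ρ_w = 999.4 kg m⁻³, so water volume = 1.055×10^15 / 999.4 = 1.056×10^12 m³.
Δh = 1.056×10^12 / 3.63×10^14 = 2.91×10^-3 m = 2.91 mm.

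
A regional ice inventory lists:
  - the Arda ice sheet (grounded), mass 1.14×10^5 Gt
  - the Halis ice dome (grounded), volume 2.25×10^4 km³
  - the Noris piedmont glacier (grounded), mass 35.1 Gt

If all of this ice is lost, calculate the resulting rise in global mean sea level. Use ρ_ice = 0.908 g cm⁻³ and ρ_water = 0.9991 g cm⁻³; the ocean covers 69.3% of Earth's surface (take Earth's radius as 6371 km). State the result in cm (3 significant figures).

Arda: 1.14×10^5 Gt = 1.140×10^17 kg; dividing by ρ_w = 0.9991 g cm⁻³ = 999.1 kg m⁻³ gives 1.141×10^14 m³ of water.
Halis: 2.25×10^4 km³ × (908/999.1) = 2.045×10^4 km³ of water.
Noris: 35.1 Gt = 3.510×10^13 kg; dividing by ρ_w = 999.1 kg m⁻³ gives 3.513×10^10 m³ of water.
Total added water ≈ 1.346×10^14 m³ over 3.53×10^14 m² → Δh = 0.381 m = 38.1 cm.

≈ 38.1 cm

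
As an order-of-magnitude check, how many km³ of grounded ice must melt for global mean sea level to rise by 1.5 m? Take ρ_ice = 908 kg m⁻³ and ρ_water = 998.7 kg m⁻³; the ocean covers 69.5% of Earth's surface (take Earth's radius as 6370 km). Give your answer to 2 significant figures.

≈ 5.8×10^5 km³

Required water volume = Δh × A = 1.5 m × 3.54×10^14 m² = 5.316×10^14 m³ = 5.316×10^5 km³.
Ice volume = water volume × ρ_w/ρ_ice = 5.316×10^5 × 998.7/908 = 5.8×10^5 km³.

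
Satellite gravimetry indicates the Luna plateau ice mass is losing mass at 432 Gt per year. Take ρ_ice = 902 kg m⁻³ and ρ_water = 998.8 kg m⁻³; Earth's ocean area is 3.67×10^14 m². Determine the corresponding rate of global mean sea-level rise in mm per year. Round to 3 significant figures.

ρ_w = 998.8 kg m⁻³. Annual water volume added = 432 Gt / ρ_w = 4.320×10^14 kg / 998.8 kg m⁻³ = 4.325×10^11 m³.
Δh per year = 4.325×10^11 / 3.67×10^14 = 1.18×10^-3 m = 1.18 mm.

≈ 1.18 mm/yr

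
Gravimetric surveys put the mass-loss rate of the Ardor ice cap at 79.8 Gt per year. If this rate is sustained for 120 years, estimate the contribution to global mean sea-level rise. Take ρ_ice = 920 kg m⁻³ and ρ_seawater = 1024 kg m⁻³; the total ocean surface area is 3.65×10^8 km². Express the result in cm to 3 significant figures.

≈ 2.56 cm

Total mass lost = 79.8 Gt/yr × 120 yr = 9576 Gt = 9.576×10^15 kg.
ρ_w = 1024 kg m⁻³, so water volume = 9.576×10^15 / 1024 = 9.352×10^12 m³.
Δh = 9.352×10^12 / 3.65×10^14 = 0.0256 m = 2.56 cm.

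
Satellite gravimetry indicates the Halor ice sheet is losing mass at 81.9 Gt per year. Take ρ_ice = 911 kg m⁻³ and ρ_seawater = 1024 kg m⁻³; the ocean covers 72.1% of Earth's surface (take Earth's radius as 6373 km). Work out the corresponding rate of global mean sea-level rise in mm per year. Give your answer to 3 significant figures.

ρ_w = 1024 kg m⁻³. Annual water volume added = 81.9 Gt / ρ_w = 8.190×10^13 kg / 1024 kg m⁻³ = 7.998×10^10 m³.
Δh per year = 7.998×10^10 / 3.68×10^14 = 2.17×10^-4 m = 0.217 mm.

≈ 0.217 mm/yr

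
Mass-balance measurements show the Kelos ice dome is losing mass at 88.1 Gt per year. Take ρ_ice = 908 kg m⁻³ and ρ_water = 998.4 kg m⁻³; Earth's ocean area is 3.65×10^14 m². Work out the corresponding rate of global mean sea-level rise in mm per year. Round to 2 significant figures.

ρ_w = 998.4 kg m⁻³. Annual water volume added = 88.1 Gt / ρ_w = 8.810×10^13 kg / 998.4 kg m⁻³ = 8.824×10^10 m³.
Δh per year = 8.824×10^10 / 3.65×10^14 = 2.42×10^-4 m = 0.24 mm.

≈ 0.24 mm/yr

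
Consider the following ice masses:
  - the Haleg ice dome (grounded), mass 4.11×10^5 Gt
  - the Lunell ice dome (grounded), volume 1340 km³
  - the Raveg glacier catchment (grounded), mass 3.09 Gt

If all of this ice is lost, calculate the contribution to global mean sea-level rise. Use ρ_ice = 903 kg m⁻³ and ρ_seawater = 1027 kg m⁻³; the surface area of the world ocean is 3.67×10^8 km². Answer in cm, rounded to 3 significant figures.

Haleg: 4.11×10^5 Gt = 4.110×10^17 kg; dividing by ρ_w = 1027 kg m⁻³ gives 4.002×10^14 m³ of water.
Lunell: 1340 km³ × (903/1027) = 1178 km³ of water.
Raveg: 3.09 Gt = 3.090×10^12 kg; dividing by ρ_w = 1027 kg m⁻³ gives 3.009×10^9 m³ of water.
Total added water ≈ 4.014×10^14 m³ over 3.67×10^14 m² → Δh = 1.09 m = 109 cm.

≈ 109 cm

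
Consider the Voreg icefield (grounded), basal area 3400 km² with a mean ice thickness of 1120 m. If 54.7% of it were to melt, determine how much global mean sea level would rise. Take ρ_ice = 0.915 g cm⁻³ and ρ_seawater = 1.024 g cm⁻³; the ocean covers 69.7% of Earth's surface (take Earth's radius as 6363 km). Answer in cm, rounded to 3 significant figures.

≈ 0.525 cm

Voreg: ice volume = 3400 km² × 1120 m = 3808 km³; 0.547 × 3808 × (915/1024) = 1861 km³ of water.
Spread over 3.55×10^14 m² of ocean, Δh = 1.861×10^12 / 3.55×10^14 = 5.25×10^-3 m = 0.525 cm.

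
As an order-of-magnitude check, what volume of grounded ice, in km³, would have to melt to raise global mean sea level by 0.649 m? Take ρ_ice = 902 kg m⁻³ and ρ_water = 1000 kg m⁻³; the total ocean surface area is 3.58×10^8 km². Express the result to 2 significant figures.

Required water volume = Δh × A = 0.649 m × 3.58×10^14 m² = 2.323×10^14 m³ = 2.323×10^5 km³.
Ice volume = water volume × ρ_w/ρ_ice = 2.323×10^5 × 1000/902 = 2.6×10^5 km³.

≈ 2.6×10^5 km³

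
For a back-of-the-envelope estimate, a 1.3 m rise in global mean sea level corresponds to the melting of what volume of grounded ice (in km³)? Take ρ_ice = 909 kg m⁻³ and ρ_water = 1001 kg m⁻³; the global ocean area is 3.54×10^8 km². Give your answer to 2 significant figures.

Required water volume = Δh × A = 1.3 m × 3.54×10^14 m² = 4.602×10^14 m³ = 4.602×10^5 km³.
Ice volume = water volume × ρ_w/ρ_ice = 4.602×10^5 × 1001/909 = 5.1×10^5 km³.

≈ 5.1×10^5 km³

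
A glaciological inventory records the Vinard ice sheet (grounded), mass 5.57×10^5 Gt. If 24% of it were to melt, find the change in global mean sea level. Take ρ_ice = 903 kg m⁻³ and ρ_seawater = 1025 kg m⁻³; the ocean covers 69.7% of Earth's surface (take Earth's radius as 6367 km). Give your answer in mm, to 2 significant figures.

Vinard: 0.24 × 5.57×10^5 Gt = 1.337×10^17 kg; dividing by ρ_w = 1025 kg m⁻³ gives 1.304×10^14 m³ of water.
Spread over 3.55×10^14 m² of ocean, Δh = 1.304×10^14 / 3.55×10^14 = 0.367 m = 370 mm.

≈ 370 mm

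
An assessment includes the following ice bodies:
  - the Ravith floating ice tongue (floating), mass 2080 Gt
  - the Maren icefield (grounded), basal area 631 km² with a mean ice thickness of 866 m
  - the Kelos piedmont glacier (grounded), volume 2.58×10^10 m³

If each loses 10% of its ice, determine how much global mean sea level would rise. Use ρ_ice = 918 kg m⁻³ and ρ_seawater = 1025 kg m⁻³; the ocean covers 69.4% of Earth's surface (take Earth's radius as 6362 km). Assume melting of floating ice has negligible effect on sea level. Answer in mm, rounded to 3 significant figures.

≈ 0.145 mm

The Ravith floating ice tongue is floating and already displaces its own weight of water, so its melt adds essentially nothing to sea level.
Maren: ice volume = 631 km² × 866 m = 546.4 km³; 0.1 × 546.4 × (918/1025) = 48.94 km³ of water.
Kelos: 0.1 × 2.58×10^10 m³ × (918/1025) = 2.311×10^9 m³ of water.
Total added water ≈ 5.125×10^10 m³ over 3.53×10^14 m² → Δh = 1.45×10^-4 m = 0.145 mm.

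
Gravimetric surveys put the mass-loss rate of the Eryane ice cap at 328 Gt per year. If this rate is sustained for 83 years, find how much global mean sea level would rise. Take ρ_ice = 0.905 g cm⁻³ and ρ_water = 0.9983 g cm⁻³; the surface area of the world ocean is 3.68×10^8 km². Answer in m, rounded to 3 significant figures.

≈ 0.0741 m

Total mass lost = 328 Gt/yr × 83 yr = 2.722×10^4 Gt = 2.722×10^16 kg.
ρ_w = 0.9983 g cm⁻³ = 998.3 kg m⁻³, so water volume = 2.722×10^16 / 998.3 = 2.727×10^13 m³.
Δh = 2.727×10^13 / 3.68×10^14 = 0.0741 m.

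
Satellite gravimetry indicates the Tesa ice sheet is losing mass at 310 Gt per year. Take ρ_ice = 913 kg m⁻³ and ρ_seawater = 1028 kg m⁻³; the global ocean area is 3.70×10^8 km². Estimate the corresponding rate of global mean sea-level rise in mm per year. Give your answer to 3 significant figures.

ρ_w = 1028 kg m⁻³. Annual water volume added = 310 Gt / ρ_w = 3.100×10^14 kg / 1028 kg m⁻³ = 3.016×10^11 m³.
Δh per year = 3.016×10^11 / 3.70×10^14 = 8.15×10^-4 m = 0.815 mm.

≈ 0.815 mm/yr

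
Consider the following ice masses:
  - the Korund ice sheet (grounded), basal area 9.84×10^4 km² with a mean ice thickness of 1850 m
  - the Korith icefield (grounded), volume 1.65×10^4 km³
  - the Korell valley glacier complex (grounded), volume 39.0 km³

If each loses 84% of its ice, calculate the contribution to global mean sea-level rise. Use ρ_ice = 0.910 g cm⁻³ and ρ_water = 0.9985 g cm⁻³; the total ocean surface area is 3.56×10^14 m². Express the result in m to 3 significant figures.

≈ 0.427 m

Korund: ice volume = 9.84×10^4 km² × 1850 m = 1.820×10^5 km³; 0.84 × 1.820×10^5 × (910/998.5) = 1.394×10^5 km³ of water.
Korith: 0.84 × 1.65×10^4 km³ × (910/998.5) = 1.263×10^4 km³ of water.
Korell: 0.84 × 39.0 km³ × (910/998.5) = 29.86 km³ of water.
Total added water ≈ 1.520×10^14 m³ over 3.56×10^14 m² → Δh = 0.427 m.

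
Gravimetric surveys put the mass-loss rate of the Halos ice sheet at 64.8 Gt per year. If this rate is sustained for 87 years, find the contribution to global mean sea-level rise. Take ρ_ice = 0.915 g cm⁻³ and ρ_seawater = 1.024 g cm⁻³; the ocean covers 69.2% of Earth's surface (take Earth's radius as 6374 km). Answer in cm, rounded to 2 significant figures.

Total mass lost = 64.8 Gt/yr × 87 yr = 5638 Gt = 5.638×10^15 kg.
ρ_w = 1.024 g cm⁻³ = 1024 kg m⁻³, so water volume = 5.638×10^15 / 1024 = 5.505×10^12 m³.
Δh = 5.505×10^12 / 3.53×10^14 = 0.0156 m = 1.6 cm.

≈ 1.6 cm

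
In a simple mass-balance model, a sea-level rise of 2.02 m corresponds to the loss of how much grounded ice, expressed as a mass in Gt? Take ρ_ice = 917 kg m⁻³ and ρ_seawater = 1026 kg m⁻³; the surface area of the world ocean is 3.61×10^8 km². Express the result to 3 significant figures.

≈ 7.48×10^5 Gt

Required water volume = Δh × A = 2.02 m × 3.61×10^14 m² = 7.292×10^14 m³.
ρ_w = 1026 kg m⁻³, so the mass of water = 7.292×10^14 m³ × 1026 kg m⁻³ = 7.482×10^17 kg = 7.48×10^5 Gt (and the same mass of ice, by conservation).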